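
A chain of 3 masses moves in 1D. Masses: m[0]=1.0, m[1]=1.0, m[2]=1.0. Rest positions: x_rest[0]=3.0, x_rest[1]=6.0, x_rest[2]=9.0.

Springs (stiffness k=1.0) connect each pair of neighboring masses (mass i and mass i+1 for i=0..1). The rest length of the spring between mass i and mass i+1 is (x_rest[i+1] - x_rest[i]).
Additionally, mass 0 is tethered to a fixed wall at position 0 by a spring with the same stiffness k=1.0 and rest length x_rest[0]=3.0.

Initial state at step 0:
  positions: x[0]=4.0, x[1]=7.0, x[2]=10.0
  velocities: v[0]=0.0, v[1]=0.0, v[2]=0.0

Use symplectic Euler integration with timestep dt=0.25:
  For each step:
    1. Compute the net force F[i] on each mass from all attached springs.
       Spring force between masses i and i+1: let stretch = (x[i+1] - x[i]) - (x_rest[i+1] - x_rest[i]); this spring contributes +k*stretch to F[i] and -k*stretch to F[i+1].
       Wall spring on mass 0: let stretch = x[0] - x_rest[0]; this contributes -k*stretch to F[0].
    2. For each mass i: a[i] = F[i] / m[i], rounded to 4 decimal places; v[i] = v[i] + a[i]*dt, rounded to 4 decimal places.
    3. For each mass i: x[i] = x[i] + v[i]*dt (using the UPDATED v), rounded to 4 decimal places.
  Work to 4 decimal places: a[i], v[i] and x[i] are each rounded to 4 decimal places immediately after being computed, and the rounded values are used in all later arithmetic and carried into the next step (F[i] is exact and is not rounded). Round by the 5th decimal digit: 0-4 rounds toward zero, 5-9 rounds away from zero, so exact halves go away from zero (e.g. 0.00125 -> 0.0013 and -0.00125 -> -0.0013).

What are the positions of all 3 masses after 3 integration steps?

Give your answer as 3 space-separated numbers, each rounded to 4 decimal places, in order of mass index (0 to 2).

Step 0: x=[4.0000 7.0000 10.0000] v=[0.0000 0.0000 0.0000]
Step 1: x=[3.9375 7.0000 10.0000] v=[-0.2500 0.0000 0.0000]
Step 2: x=[3.8203 6.9961 10.0000] v=[-0.4688 -0.0156 0.0000]
Step 3: x=[3.6628 6.9815 9.9998] v=[-0.6299 -0.0586 -0.0010]

Answer: 3.6628 6.9815 9.9998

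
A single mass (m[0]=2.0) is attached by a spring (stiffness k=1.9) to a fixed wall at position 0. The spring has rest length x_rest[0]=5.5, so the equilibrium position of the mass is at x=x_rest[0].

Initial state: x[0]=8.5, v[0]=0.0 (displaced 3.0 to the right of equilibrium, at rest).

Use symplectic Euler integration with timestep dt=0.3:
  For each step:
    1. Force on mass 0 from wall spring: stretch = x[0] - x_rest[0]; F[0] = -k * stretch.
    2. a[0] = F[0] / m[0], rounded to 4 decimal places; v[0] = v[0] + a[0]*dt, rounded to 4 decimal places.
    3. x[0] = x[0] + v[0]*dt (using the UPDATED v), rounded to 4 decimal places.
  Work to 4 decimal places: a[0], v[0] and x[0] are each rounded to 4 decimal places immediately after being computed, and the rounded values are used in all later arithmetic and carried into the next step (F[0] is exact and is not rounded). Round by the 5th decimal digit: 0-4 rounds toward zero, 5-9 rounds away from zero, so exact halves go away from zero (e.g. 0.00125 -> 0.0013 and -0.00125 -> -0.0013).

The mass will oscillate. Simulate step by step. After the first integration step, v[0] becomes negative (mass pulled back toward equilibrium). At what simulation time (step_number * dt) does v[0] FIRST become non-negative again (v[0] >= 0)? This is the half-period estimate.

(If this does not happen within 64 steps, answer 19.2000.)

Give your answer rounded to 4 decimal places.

Answer: 3.3000

Derivation:
Step 0: x=[8.5000] v=[0.0000]
Step 1: x=[8.2435] v=[-0.8550]
Step 2: x=[7.7524] v=[-1.6369]
Step 3: x=[7.0688] v=[-2.2788]
Step 4: x=[6.2510] v=[-2.7259]
Step 5: x=[5.3690] v=[-2.9400]
Step 6: x=[4.4982] v=[-2.9027]
Step 7: x=[3.7130] v=[-2.6172]
Step 8: x=[3.0806] v=[-2.1079]
Step 9: x=[2.6551] v=[-1.4184]
Step 10: x=[2.4728] v=[-0.6076]
Step 11: x=[2.5493] v=[0.2551]
First v>=0 after going negative at step 11, time=3.3000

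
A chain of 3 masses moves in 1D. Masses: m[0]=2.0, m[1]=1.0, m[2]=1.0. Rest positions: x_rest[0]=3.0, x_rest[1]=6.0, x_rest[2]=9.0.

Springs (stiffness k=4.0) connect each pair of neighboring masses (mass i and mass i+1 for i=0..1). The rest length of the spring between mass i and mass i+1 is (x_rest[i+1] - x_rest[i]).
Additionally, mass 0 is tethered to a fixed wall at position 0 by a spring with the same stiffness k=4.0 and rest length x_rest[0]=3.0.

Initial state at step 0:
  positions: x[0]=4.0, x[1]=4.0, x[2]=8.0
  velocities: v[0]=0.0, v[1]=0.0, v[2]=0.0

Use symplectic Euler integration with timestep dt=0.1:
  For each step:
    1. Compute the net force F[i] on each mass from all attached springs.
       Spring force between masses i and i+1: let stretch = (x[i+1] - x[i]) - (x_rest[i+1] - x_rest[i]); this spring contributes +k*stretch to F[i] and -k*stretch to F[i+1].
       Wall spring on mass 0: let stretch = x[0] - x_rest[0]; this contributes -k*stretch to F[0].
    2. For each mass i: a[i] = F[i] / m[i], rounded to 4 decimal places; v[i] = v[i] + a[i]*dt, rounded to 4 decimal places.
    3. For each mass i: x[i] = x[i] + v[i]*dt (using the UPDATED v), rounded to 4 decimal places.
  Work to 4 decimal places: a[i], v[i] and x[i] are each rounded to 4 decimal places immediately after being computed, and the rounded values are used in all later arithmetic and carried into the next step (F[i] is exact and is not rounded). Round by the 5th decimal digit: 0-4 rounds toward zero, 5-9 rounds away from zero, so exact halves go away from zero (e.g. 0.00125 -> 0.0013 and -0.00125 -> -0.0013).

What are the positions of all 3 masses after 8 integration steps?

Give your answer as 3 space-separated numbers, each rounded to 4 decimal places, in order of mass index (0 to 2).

Step 0: x=[4.0000 4.0000 8.0000] v=[0.0000 0.0000 0.0000]
Step 1: x=[3.9200 4.1600 7.9600] v=[-0.8000 1.6000 -0.4000]
Step 2: x=[3.7664 4.4624 7.8880] v=[-1.5360 3.0240 -0.7200]
Step 3: x=[3.5514 4.8740 7.7990] v=[-2.1501 4.1158 -0.8902]
Step 4: x=[3.2918 5.3497 7.7130] v=[-2.5959 4.7568 -0.8602]
Step 5: x=[3.0075 5.8376 7.6525] v=[-2.8427 4.8790 -0.6055]
Step 6: x=[2.7197 6.2849 7.6394] v=[-2.8782 4.4729 -0.1315]
Step 7: x=[2.4488 6.6438 7.6921] v=[-2.7091 3.5886 0.5267]
Step 8: x=[2.2128 6.8768 7.8228] v=[-2.3599 2.3299 1.3074]

Answer: 2.2128 6.8768 7.8228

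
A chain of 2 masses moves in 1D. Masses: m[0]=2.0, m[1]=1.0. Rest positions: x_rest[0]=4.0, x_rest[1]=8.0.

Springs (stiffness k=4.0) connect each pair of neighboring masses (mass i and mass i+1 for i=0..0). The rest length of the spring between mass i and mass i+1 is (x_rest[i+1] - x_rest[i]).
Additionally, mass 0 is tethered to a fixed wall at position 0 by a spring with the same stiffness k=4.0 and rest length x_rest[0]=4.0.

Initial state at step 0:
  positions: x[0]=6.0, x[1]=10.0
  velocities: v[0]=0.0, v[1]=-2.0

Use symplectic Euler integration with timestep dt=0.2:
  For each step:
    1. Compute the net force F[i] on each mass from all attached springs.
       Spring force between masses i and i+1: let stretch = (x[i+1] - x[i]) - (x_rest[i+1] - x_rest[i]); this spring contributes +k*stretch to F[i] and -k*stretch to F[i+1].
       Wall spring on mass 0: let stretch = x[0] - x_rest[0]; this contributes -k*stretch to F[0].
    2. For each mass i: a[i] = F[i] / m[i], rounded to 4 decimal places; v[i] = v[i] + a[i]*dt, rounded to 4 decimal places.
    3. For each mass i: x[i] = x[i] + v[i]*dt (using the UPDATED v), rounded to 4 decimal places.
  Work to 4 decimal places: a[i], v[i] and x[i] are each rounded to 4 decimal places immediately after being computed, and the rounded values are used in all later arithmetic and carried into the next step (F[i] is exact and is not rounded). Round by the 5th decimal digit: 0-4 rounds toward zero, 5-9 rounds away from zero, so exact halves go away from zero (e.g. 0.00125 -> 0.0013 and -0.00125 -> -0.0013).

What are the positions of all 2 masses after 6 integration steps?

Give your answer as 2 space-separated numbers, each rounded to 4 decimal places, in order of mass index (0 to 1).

Answer: 3.3427 7.9162

Derivation:
Step 0: x=[6.0000 10.0000] v=[0.0000 -2.0000]
Step 1: x=[5.8400 9.6000] v=[-0.8000 -2.0000]
Step 2: x=[5.5136 9.2384] v=[-1.6320 -1.8080]
Step 3: x=[5.0441 8.9208] v=[-2.3475 -1.5878]
Step 4: x=[4.4812 8.6230] v=[-2.8145 -1.4892]
Step 5: x=[3.8911 8.3025] v=[-2.9503 -1.6026]
Step 6: x=[3.3427 7.9162] v=[-2.7422 -1.9317]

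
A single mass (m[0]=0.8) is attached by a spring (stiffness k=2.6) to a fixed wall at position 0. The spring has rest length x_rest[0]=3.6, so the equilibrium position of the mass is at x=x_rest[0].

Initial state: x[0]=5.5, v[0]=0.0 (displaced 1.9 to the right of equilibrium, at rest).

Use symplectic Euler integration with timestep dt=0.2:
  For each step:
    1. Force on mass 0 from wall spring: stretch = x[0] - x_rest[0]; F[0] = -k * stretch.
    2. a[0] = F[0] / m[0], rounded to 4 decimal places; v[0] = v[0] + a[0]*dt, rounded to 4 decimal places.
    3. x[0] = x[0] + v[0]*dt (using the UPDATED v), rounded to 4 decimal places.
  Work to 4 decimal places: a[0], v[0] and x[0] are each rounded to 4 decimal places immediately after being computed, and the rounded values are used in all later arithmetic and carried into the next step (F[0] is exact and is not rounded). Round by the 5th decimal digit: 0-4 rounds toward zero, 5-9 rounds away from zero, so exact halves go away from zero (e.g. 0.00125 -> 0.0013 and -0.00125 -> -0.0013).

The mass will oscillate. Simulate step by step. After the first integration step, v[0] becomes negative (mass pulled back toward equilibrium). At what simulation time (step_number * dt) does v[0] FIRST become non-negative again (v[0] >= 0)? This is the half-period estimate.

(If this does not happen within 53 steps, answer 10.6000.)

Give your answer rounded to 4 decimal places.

Answer: 1.8000

Derivation:
Step 0: x=[5.5000] v=[0.0000]
Step 1: x=[5.2530] v=[-1.2350]
Step 2: x=[4.7911] v=[-2.3095]
Step 3: x=[4.1744] v=[-3.0837]
Step 4: x=[3.4830] v=[-3.4571]
Step 5: x=[2.8068] v=[-3.3810]
Step 6: x=[2.2337] v=[-2.8654]
Step 7: x=[1.8382] v=[-1.9773]
Step 8: x=[1.6718] v=[-0.8321]
Step 9: x=[1.7560] v=[0.4212]
First v>=0 after going negative at step 9, time=1.8000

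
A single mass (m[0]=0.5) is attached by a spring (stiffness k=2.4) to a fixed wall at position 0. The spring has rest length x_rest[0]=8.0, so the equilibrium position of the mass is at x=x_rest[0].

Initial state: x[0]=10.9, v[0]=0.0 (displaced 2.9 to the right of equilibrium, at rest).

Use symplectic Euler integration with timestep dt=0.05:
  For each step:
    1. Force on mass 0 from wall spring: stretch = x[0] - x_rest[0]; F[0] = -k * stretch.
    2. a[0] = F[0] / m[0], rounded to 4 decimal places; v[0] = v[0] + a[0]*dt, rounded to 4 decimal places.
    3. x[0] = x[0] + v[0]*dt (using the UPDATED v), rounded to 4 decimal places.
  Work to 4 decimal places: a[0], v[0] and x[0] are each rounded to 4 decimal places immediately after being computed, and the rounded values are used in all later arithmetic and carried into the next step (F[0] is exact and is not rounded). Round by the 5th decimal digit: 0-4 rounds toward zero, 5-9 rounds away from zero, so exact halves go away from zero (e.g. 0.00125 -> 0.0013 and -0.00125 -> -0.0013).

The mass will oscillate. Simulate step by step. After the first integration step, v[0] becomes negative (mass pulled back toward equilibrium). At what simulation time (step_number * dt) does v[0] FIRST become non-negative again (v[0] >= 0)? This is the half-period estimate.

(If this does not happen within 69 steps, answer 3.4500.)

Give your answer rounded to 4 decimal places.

Answer: 1.4500

Derivation:
Step 0: x=[10.9000] v=[0.0000]
Step 1: x=[10.8652] v=[-0.6960]
Step 2: x=[10.7960] v=[-1.3837]
Step 3: x=[10.6933] v=[-2.0547]
Step 4: x=[10.5582] v=[-2.7011]
Step 5: x=[10.3924] v=[-3.3151]
Step 6: x=[10.1979] v=[-3.8893]
Step 7: x=[9.9771] v=[-4.4168]
Step 8: x=[9.7325] v=[-4.8913]
Step 9: x=[9.4671] v=[-5.3071]
Step 10: x=[9.1841] v=[-5.6592]
Step 11: x=[8.8869] v=[-5.9434]
Step 12: x=[8.5791] v=[-6.1563]
Step 13: x=[8.2643] v=[-6.2953]
Step 14: x=[7.9464] v=[-6.3587]
Step 15: x=[7.6291] v=[-6.3458]
Step 16: x=[7.3163] v=[-6.2568]
Step 17: x=[7.0117] v=[-6.0927]
Step 18: x=[6.7189] v=[-5.8555]
Step 19: x=[6.4415] v=[-5.5480]
Step 20: x=[6.1828] v=[-5.1740]
Step 21: x=[5.9459] v=[-4.7379]
Step 22: x=[5.7337] v=[-4.2449]
Step 23: x=[5.5487] v=[-3.7010]
Step 24: x=[5.3931] v=[-3.1127]
Step 25: x=[5.2688] v=[-2.4870]
Step 26: x=[5.1772] v=[-1.8315]
Step 27: x=[5.1195] v=[-1.1540]
Step 28: x=[5.0964] v=[-0.4627]
Step 29: x=[5.1081] v=[0.2342]
First v>=0 after going negative at step 29, time=1.4500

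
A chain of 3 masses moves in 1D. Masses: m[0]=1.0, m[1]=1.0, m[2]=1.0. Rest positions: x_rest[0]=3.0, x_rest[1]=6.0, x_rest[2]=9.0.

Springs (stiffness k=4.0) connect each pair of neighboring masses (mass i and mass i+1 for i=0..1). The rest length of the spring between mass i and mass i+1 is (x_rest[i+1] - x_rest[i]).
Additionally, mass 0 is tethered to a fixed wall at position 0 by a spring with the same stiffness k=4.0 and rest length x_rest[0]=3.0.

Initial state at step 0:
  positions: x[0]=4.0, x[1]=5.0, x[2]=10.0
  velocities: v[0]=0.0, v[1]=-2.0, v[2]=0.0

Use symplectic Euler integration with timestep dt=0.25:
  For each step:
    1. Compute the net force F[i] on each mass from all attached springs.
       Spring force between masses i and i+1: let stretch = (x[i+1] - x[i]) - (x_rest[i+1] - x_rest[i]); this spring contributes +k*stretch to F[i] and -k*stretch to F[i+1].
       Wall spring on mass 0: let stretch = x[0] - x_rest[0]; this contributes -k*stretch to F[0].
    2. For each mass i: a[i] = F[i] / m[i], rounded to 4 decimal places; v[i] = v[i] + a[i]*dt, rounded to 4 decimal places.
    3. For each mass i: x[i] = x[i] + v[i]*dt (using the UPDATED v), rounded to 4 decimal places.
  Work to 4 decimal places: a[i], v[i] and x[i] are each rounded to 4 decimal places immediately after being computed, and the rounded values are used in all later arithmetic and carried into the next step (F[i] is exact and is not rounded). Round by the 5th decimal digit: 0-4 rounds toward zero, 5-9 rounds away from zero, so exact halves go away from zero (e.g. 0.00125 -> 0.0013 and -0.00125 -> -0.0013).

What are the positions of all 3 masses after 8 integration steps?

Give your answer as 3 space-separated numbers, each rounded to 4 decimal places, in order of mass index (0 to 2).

Step 0: x=[4.0000 5.0000 10.0000] v=[0.0000 -2.0000 0.0000]
Step 1: x=[3.2500 5.5000 9.5000] v=[-3.0000 2.0000 -2.0000]
Step 2: x=[2.2500 6.4375 8.7500] v=[-4.0000 3.7500 -3.0000]
Step 3: x=[1.7344 6.9063 8.1719] v=[-2.0625 1.8750 -2.3125]
Step 4: x=[2.0782 6.3985 8.0274] v=[1.3750 -2.0313 -0.5781]
Step 5: x=[2.9825 5.2178 8.2257] v=[3.6171 -4.7227 0.7930]
Step 6: x=[3.7000 4.2303 8.4220] v=[2.8699 -3.9501 0.7851]
Step 7: x=[3.6251 4.1581 8.3204] v=[-0.2998 -0.2887 -0.4066]
Step 8: x=[2.7771 4.9933 7.9282] v=[-3.3919 3.3406 -1.5689]

Answer: 2.7771 4.9933 7.9282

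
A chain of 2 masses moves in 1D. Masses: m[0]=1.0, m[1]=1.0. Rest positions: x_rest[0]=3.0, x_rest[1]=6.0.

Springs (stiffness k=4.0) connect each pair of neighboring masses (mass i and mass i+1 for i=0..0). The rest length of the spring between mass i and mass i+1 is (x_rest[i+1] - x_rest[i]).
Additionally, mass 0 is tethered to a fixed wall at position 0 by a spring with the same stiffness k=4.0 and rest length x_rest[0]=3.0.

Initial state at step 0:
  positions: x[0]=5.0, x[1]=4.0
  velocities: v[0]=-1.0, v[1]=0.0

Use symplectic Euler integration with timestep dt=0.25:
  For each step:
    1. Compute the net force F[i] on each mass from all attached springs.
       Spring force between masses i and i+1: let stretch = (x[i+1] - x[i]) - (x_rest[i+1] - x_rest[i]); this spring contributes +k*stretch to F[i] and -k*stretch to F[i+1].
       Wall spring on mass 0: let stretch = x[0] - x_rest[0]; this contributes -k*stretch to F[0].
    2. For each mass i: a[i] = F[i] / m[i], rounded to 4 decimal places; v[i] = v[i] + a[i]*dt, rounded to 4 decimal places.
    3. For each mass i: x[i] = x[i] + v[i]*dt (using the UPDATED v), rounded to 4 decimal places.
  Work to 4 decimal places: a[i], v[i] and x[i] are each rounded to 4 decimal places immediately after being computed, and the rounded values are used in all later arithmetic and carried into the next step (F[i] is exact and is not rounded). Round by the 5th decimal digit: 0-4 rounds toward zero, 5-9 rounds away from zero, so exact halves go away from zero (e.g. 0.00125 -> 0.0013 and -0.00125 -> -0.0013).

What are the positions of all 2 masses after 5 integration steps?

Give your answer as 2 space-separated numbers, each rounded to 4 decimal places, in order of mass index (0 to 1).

Answer: 2.6934 5.7881

Derivation:
Step 0: x=[5.0000 4.0000] v=[-1.0000 0.0000]
Step 1: x=[3.2500 5.0000] v=[-7.0000 4.0000]
Step 2: x=[1.1250 6.3125] v=[-8.5000 5.2500]
Step 3: x=[0.0156 7.0781] v=[-4.4375 3.0625]
Step 4: x=[0.6680 6.8281] v=[2.6094 -1.0000]
Step 5: x=[2.6934 5.7881] v=[8.1015 -4.1601]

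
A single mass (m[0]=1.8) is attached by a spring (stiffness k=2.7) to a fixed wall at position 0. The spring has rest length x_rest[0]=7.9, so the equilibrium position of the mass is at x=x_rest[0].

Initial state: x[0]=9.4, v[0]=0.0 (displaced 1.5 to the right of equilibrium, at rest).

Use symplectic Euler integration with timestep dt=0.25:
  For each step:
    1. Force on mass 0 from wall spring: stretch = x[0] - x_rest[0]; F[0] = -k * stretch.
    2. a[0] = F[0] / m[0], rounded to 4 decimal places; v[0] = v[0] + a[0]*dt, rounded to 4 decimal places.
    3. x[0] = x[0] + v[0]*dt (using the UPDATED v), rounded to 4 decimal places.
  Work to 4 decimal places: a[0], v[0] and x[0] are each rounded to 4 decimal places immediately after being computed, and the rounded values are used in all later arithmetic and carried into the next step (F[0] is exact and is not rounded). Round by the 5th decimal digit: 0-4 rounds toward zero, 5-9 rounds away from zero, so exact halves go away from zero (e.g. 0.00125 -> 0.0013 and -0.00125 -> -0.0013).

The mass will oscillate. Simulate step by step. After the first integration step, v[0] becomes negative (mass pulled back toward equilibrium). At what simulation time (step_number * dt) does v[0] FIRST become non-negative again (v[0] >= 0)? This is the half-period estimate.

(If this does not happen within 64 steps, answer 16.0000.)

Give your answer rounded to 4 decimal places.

Step 0: x=[9.4000] v=[0.0000]
Step 1: x=[9.2594] v=[-0.5625]
Step 2: x=[8.9913] v=[-1.0723]
Step 3: x=[8.6209] v=[-1.4816]
Step 4: x=[8.1829] v=[-1.7520]
Step 5: x=[7.7184] v=[-1.8581]
Step 6: x=[7.2709] v=[-1.7900]
Step 7: x=[6.8824] v=[-1.5541]
Step 8: x=[6.5893] v=[-1.1725]
Step 9: x=[6.4191] v=[-0.6810]
Step 10: x=[6.3877] v=[-0.1257]
Step 11: x=[6.4981] v=[0.4414]
First v>=0 after going negative at step 11, time=2.7500

Answer: 2.7500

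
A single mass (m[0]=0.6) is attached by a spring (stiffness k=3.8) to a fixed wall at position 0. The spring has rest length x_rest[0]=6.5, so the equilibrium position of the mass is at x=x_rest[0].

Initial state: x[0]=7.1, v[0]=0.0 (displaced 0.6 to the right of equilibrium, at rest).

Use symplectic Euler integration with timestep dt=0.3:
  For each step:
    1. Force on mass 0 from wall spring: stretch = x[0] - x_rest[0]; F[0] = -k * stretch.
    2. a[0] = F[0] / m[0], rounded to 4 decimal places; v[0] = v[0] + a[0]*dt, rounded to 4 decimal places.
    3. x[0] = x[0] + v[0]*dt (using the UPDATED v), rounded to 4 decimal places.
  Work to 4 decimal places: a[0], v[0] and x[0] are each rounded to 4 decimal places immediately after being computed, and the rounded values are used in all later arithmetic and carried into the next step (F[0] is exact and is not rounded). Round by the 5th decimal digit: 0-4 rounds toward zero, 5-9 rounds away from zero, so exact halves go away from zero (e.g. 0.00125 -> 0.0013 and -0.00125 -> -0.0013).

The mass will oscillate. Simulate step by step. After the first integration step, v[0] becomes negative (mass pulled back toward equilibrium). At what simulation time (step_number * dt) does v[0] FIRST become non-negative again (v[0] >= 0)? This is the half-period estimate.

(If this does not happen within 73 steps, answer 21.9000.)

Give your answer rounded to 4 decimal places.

Answer: 1.5000

Derivation:
Step 0: x=[7.1000] v=[0.0000]
Step 1: x=[6.7580] v=[-1.1400]
Step 2: x=[6.2689] v=[-1.6302]
Step 3: x=[5.9116] v=[-1.1911]
Step 4: x=[5.8896] v=[-0.0732]
Step 5: x=[6.2156] v=[1.0866]
First v>=0 after going negative at step 5, time=1.5000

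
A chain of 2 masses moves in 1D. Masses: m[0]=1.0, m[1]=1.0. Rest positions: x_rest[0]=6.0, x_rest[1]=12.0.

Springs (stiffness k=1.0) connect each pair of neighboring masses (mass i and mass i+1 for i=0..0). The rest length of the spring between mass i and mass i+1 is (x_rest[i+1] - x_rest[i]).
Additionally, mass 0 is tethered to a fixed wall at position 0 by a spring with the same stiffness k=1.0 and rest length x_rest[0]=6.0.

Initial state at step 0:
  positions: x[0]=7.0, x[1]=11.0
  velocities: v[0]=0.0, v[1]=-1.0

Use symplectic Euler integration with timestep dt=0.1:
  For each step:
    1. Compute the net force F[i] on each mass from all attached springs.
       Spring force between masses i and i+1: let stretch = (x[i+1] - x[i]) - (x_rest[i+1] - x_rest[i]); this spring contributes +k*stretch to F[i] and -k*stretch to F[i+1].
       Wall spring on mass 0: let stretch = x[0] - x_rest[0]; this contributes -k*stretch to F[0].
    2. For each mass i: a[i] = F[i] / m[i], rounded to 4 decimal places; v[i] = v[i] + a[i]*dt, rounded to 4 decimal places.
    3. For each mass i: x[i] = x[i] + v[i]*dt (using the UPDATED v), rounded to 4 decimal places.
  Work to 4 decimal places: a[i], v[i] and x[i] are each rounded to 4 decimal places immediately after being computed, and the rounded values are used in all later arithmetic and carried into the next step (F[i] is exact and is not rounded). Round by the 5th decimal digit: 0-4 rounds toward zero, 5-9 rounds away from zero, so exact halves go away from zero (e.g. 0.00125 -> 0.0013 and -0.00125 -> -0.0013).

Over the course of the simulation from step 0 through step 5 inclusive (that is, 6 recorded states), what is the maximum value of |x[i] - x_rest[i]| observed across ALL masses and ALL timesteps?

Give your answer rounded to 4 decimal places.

Step 0: x=[7.0000 11.0000] v=[0.0000 -1.0000]
Step 1: x=[6.9700 10.9200] v=[-0.3000 -0.8000]
Step 2: x=[6.9098 10.8605] v=[-0.6020 -0.5950]
Step 3: x=[6.8200 10.8215] v=[-0.8979 -0.3901]
Step 4: x=[6.7020 10.8025] v=[-1.1798 -0.1903]
Step 5: x=[6.5580 10.8025] v=[-1.4400 -0.0004]
Max displacement = 1.1975

Answer: 1.1975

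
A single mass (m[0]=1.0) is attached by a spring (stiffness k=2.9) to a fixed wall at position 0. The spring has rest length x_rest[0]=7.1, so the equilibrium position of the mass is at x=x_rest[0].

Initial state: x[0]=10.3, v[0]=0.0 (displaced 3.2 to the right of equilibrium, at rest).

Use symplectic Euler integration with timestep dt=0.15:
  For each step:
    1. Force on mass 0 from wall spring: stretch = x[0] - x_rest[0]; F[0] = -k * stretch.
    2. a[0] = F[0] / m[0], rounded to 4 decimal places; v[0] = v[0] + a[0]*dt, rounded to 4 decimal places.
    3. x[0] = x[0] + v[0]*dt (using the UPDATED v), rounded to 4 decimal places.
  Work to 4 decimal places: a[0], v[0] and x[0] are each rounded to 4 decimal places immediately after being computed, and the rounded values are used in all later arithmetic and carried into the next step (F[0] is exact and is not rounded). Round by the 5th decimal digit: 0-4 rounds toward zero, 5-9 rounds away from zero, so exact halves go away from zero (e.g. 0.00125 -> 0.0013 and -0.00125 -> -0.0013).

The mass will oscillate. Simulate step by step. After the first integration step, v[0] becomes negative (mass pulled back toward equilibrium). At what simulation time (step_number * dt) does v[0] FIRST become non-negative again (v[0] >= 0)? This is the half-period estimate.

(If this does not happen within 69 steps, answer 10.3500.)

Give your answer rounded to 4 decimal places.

Answer: 1.9500

Derivation:
Step 0: x=[10.3000] v=[0.0000]
Step 1: x=[10.0912] v=[-1.3920]
Step 2: x=[9.6872] v=[-2.6932]
Step 3: x=[9.1144] v=[-3.8186]
Step 4: x=[8.4102] v=[-4.6949]
Step 5: x=[7.6205] v=[-5.2648]
Step 6: x=[6.7968] v=[-5.4912]
Step 7: x=[5.9929] v=[-5.3593]
Step 8: x=[5.2612] v=[-4.8777]
Step 9: x=[4.6495] v=[-4.0778]
Step 10: x=[4.1977] v=[-3.0118]
Step 11: x=[3.9353] v=[-1.7493]
Step 12: x=[3.8794] v=[-0.3727]
Step 13: x=[4.0336] v=[1.0283]
First v>=0 after going negative at step 13, time=1.9500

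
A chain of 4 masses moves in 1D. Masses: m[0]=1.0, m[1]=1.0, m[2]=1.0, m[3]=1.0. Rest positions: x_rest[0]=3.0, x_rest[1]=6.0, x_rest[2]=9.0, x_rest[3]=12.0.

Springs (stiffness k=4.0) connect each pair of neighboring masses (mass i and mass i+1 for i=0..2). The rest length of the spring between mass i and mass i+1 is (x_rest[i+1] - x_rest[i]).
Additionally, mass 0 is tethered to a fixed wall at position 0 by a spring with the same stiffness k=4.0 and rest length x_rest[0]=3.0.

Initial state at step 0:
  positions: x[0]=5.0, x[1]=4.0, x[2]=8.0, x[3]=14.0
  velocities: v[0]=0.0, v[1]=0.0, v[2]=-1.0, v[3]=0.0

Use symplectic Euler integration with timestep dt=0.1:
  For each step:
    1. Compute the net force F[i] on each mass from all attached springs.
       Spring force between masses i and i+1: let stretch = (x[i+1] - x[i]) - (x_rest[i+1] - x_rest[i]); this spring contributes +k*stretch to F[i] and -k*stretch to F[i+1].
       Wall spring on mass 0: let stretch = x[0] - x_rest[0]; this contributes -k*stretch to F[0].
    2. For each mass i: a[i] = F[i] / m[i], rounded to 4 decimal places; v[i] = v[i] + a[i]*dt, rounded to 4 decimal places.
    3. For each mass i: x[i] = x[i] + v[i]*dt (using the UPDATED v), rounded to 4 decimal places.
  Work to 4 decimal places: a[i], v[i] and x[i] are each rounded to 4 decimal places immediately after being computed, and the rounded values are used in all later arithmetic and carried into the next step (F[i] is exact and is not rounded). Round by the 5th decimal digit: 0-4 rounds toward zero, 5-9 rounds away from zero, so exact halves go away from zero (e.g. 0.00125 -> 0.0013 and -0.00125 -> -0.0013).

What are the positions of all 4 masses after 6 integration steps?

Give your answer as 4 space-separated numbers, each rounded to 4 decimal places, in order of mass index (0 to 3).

Answer: 1.6140 6.7402 9.0646 11.8875

Derivation:
Step 0: x=[5.0000 4.0000 8.0000 14.0000] v=[0.0000 0.0000 -1.0000 0.0000]
Step 1: x=[4.7600 4.2000 7.9800 13.8800] v=[-2.4000 2.0000 -0.2000 -1.2000]
Step 2: x=[4.3072 4.5736 8.0448 13.6440] v=[-4.5280 3.7360 0.6480 -2.3600]
Step 3: x=[3.6928 5.0754 8.1947 13.3040] v=[-6.1443 5.0179 1.4992 -3.3997]
Step 4: x=[2.9860 5.6467 8.4242 12.8797] v=[-7.0684 5.7126 2.2952 -4.2434]
Step 5: x=[2.2662 6.2226 8.7208 12.3971] v=[-7.1985 5.7593 2.9664 -4.8256]
Step 6: x=[1.6140 6.7402 9.0646 11.8875] v=[-6.5224 5.1760 3.4376 -5.0961]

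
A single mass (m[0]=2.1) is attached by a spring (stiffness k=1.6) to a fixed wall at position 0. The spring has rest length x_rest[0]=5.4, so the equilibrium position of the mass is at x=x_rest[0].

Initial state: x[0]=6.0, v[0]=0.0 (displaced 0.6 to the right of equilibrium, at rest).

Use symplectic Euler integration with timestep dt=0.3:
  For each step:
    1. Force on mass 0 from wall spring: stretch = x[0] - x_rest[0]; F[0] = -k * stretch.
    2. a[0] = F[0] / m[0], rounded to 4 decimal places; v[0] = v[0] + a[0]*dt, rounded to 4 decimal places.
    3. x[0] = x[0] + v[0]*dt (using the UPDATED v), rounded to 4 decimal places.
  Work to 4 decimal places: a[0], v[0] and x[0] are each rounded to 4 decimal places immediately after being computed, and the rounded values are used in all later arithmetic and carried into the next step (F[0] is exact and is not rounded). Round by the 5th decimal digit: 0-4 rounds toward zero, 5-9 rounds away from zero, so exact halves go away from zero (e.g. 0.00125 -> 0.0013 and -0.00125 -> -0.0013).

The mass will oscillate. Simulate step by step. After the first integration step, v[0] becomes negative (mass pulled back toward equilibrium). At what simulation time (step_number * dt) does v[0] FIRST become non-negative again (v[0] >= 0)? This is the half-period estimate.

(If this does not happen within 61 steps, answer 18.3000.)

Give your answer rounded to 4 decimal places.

Answer: 3.6000

Derivation:
Step 0: x=[6.0000] v=[0.0000]
Step 1: x=[5.9589] v=[-0.1371]
Step 2: x=[5.8795] v=[-0.2648]
Step 3: x=[5.7672] v=[-0.3744]
Step 4: x=[5.6297] v=[-0.4583]
Step 5: x=[5.4765] v=[-0.5108]
Step 6: x=[5.3180] v=[-0.5283]
Step 7: x=[5.1651] v=[-0.5096]
Step 8: x=[5.0283] v=[-0.4559]
Step 9: x=[4.9170] v=[-0.3709]
Step 10: x=[4.8389] v=[-0.2605]
Step 11: x=[4.7992] v=[-0.1323]
Step 12: x=[4.8007] v=[0.0050]
First v>=0 after going negative at step 12, time=3.6000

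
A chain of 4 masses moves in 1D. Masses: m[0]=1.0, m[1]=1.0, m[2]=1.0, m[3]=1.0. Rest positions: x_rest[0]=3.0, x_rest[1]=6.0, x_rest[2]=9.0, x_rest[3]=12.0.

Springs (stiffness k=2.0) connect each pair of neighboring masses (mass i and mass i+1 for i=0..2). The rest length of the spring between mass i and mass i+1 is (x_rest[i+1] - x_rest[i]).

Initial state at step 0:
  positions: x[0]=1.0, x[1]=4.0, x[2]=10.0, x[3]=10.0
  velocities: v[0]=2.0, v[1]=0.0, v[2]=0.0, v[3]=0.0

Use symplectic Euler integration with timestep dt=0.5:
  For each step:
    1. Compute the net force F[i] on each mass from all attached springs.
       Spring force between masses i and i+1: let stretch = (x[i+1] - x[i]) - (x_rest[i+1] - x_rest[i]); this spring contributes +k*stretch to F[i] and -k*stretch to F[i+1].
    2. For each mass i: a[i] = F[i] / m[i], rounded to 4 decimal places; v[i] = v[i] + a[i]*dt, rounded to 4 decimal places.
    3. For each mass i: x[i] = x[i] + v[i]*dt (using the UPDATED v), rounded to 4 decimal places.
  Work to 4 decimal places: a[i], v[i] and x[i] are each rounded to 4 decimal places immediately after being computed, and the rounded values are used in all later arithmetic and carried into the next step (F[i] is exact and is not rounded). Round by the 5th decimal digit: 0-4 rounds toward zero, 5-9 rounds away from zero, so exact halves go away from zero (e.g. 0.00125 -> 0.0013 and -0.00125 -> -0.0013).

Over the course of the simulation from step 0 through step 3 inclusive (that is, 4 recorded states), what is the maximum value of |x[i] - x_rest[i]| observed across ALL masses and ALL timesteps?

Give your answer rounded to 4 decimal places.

Answer: 3.5000

Derivation:
Step 0: x=[1.0000 4.0000 10.0000 10.0000] v=[2.0000 0.0000 0.0000 0.0000]
Step 1: x=[2.0000 5.5000 7.0000 11.5000] v=[2.0000 3.0000 -6.0000 3.0000]
Step 2: x=[3.2500 6.0000 5.5000 12.2500] v=[2.5000 1.0000 -3.0000 1.5000]
Step 3: x=[4.3750 4.8750 7.6250 11.1250] v=[2.2500 -2.2500 4.2500 -2.2500]
Max displacement = 3.5000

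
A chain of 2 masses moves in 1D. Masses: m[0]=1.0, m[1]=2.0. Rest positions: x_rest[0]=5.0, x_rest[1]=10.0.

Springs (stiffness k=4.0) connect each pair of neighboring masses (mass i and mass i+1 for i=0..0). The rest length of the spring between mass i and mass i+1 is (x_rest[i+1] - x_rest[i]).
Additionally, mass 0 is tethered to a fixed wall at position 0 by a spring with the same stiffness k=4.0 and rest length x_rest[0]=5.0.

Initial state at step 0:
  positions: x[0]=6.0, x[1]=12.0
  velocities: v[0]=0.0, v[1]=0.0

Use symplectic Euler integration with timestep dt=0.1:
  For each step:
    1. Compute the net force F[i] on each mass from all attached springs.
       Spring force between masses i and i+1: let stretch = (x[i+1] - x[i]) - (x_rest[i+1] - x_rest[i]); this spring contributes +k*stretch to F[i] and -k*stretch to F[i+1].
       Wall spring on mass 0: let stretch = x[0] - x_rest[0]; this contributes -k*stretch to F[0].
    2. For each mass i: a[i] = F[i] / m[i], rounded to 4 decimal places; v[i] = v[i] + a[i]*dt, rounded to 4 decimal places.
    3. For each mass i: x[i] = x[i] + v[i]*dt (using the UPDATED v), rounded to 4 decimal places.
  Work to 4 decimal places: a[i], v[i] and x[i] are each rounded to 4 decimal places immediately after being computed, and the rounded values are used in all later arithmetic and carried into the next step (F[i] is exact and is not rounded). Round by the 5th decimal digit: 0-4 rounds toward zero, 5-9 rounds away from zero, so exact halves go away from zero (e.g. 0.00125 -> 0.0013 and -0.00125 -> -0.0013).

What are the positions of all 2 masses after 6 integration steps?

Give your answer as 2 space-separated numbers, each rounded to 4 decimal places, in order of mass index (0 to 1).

Step 0: x=[6.0000 12.0000] v=[0.0000 0.0000]
Step 1: x=[6.0000 11.9800] v=[0.0000 -0.2000]
Step 2: x=[5.9992 11.9404] v=[-0.0080 -0.3960]
Step 3: x=[5.9961 11.8820] v=[-0.0312 -0.5842]
Step 4: x=[5.9886 11.8059] v=[-0.0753 -0.7614]
Step 5: x=[5.9742 11.7134] v=[-0.1438 -0.9249]
Step 6: x=[5.9504 11.6061] v=[-0.2378 -1.0727]

Answer: 5.9504 11.6061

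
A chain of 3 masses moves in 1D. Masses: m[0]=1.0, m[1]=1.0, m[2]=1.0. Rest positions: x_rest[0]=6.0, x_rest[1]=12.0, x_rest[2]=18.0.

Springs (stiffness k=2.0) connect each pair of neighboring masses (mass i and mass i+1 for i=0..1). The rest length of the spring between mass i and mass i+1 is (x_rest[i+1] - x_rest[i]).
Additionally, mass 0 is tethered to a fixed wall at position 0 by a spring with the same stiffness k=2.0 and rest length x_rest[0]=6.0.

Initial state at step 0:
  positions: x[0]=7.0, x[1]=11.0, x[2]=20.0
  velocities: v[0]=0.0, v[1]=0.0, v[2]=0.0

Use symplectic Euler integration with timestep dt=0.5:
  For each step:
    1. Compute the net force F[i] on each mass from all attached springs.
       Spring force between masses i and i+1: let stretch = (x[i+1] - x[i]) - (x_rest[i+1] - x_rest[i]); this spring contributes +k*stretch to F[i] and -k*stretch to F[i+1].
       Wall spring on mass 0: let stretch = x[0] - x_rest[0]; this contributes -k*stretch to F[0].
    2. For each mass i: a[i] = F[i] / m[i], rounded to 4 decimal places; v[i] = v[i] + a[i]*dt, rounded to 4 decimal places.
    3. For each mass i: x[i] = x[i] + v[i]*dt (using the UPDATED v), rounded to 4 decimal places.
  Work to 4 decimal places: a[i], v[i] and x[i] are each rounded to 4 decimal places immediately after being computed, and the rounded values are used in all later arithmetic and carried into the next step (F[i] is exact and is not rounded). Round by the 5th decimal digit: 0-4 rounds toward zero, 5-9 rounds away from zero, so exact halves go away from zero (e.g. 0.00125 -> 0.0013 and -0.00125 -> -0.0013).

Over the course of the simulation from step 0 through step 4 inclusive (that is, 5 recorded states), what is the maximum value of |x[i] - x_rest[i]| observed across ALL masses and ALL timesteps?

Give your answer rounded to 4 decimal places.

Step 0: x=[7.0000 11.0000 20.0000] v=[0.0000 0.0000 0.0000]
Step 1: x=[5.5000 13.5000 18.5000] v=[-3.0000 5.0000 -3.0000]
Step 2: x=[5.2500 14.5000 17.5000] v=[-0.5000 2.0000 -2.0000]
Step 3: x=[7.0000 12.3750 18.0000] v=[3.5000 -4.2500 1.0000]
Step 4: x=[7.9375 10.3750 18.6875] v=[1.8750 -4.0000 1.3750]
Max displacement = 2.5000

Answer: 2.5000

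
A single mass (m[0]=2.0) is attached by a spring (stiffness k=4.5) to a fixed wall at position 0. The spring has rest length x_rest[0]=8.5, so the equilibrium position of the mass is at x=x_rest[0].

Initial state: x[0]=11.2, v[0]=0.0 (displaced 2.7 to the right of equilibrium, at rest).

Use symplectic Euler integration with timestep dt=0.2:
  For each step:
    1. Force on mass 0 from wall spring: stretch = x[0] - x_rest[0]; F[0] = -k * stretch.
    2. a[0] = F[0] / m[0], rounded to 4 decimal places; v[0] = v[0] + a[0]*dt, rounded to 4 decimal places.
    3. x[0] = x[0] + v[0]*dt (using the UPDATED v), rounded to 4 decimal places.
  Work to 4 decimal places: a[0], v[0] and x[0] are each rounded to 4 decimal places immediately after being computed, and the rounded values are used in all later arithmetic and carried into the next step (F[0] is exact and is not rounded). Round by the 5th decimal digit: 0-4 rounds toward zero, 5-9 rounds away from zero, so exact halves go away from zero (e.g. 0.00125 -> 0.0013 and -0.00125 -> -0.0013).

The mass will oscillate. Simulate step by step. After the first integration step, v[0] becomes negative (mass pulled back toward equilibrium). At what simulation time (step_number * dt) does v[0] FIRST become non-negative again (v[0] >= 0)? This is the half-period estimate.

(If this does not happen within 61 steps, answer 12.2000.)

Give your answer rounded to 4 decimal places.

Step 0: x=[11.2000] v=[0.0000]
Step 1: x=[10.9570] v=[-1.2150]
Step 2: x=[10.4929] v=[-2.3207]
Step 3: x=[9.8494] v=[-3.2175]
Step 4: x=[9.0845] v=[-3.8247]
Step 5: x=[8.2670] v=[-4.0877]
Step 6: x=[7.4704] v=[-3.9828]
Step 7: x=[6.7665] v=[-3.5195]
Step 8: x=[6.2186] v=[-2.7394]
Step 9: x=[5.8760] v=[-1.7128]
Step 10: x=[5.7696] v=[-0.5320]
Step 11: x=[5.9089] v=[0.6967]
First v>=0 after going negative at step 11, time=2.2000

Answer: 2.2000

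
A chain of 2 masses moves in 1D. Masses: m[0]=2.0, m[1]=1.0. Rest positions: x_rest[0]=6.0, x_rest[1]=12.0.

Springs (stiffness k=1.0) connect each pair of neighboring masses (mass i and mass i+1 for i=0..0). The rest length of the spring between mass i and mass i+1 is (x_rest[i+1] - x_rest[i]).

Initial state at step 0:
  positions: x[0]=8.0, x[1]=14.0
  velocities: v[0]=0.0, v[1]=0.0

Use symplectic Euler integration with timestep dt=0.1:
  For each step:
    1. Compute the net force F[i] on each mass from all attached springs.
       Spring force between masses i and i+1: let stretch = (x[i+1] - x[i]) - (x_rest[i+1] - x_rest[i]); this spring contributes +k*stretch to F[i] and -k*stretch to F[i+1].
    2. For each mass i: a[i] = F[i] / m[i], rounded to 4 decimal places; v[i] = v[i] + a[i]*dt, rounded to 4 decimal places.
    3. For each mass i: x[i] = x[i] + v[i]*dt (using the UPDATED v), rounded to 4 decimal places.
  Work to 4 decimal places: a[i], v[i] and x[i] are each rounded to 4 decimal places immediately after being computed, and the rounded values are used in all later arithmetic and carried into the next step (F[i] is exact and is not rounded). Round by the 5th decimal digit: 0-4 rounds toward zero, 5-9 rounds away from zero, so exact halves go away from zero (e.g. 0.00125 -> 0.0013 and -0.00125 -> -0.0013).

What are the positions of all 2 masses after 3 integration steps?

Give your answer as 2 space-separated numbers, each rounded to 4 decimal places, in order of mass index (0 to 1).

Step 0: x=[8.0000 14.0000] v=[0.0000 0.0000]
Step 1: x=[8.0000 14.0000] v=[0.0000 0.0000]
Step 2: x=[8.0000 14.0000] v=[0.0000 0.0000]
Step 3: x=[8.0000 14.0000] v=[0.0000 0.0000]

Answer: 8.0000 14.0000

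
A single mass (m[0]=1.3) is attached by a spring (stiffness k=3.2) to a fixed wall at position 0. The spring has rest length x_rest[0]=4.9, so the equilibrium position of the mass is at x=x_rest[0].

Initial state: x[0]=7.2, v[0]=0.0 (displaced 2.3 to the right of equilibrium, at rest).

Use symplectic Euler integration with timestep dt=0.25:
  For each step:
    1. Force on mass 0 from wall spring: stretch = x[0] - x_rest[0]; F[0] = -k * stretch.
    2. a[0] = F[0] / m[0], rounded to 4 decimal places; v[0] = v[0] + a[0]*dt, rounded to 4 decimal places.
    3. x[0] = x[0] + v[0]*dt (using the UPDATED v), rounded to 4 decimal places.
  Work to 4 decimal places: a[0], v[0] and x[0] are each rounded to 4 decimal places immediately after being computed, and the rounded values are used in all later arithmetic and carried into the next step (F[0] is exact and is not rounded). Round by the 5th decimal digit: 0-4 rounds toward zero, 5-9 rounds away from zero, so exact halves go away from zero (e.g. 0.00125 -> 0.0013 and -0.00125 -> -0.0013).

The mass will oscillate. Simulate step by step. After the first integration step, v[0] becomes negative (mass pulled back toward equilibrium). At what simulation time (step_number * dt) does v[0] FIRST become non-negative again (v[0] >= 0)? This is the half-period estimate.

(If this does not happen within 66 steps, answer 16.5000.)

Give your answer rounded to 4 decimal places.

Answer: 2.0000

Derivation:
Step 0: x=[7.2000] v=[0.0000]
Step 1: x=[6.8462] v=[-1.4154]
Step 2: x=[6.1929] v=[-2.6131]
Step 3: x=[5.3407] v=[-3.4087]
Step 4: x=[4.4207] v=[-3.6799]
Step 5: x=[3.5745] v=[-3.3850]
Step 6: x=[2.9322] v=[-2.5693]
Step 7: x=[2.5926] v=[-1.3584]
Step 8: x=[2.6080] v=[0.0616]
First v>=0 after going negative at step 8, time=2.0000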